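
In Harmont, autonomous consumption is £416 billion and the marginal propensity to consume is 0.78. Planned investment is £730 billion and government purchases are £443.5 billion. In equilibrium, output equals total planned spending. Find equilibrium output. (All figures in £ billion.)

Y = 7225

Y = C + I + G = 416 + 0.78Y + 730 + 443.5
Y − 0.78Y = 1589.5
0.22Y = 1589.5, so Y = 1589.5/0.22 = 7225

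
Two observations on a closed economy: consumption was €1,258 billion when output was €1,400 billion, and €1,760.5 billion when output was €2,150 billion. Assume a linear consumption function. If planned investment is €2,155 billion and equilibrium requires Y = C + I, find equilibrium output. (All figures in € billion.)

Y = 7500

MPC = (1760.5 − 1258)/(2150 − 1400) = 502.5/750 = 0.67
a = 1258 − 0.67(1400) = 320
Equilibrium: Y = 320 + 0.67Y + 2155
0.33Y = 2475, so Y = 2475/0.33 = 7500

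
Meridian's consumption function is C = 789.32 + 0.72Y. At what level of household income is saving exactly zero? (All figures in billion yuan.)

At break-even, C = Y: 789.32 + 0.72Y = Y
0.28Y = 789.32, so Y = 789.32/0.28 = 2819

Y = 2819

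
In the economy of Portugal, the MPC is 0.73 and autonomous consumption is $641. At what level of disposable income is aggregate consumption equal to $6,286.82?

641 + 0.73Y = 6286.82
0.73Y = 5645.82, so Y = 5645.82/0.73 = 7734

Y = 7734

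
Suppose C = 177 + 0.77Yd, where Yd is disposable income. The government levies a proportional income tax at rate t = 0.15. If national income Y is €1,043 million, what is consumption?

C = 859.6435

Yd = (1 − 0.15)(1043) = 0.85(1043) = 886.55
C = 177 + 0.77(886.55) = 177 + 682.6435 = 859.6435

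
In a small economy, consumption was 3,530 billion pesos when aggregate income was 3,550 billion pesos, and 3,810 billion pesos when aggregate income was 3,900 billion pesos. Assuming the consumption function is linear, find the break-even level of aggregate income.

MPC = (3810 − 3530)/(3900 − 3550) = 280/350 = 0.8
a = 3530 − 0.8(3550) = 3530 − 2840 = 690
Break-even: Y = a/(1−MPC) = 690/0.2 = 3450

Y = 3450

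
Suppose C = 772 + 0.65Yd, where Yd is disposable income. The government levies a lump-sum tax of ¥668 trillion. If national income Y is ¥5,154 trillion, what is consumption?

C = 3687.9

Yd = Y − T = 5154 − 668 = 4486
C = 772 + 0.65(4486) = 772 + 2915.9 = 3687.9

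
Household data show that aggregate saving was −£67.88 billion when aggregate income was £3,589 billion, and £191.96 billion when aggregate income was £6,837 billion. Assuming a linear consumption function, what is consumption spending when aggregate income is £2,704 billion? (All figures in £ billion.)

MPS = ΔS/ΔY = (191.96 − (-67.88))/(6837 − 3589) = 259.84/3248 = 0.08
MPC = 1 − MPS = 0.92
Autonomous saving = -67.88 − 0.08(3589) = -355, so a = 355
C = 355 + 0.92(2704) = 355 + 2487.68 = 2842.68

C = 2842.68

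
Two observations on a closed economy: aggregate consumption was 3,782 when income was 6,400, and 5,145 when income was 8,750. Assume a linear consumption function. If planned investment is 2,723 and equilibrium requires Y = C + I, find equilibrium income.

MPC = (5145 − 3782)/(8750 − 6400) = 1363/2350 = 0.58
a = 3782 − 0.58(6400) = 70
Equilibrium: Y = 70 + 0.58Y + 2723
0.42Y = 2793, so Y = 2793/0.42 = 6650

Y = 6650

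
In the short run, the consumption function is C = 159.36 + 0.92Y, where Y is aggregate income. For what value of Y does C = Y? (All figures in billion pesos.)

Y = 1992

At break-even, C = Y: 159.36 + 0.92Y = Y
0.08Y = 159.36, so Y = 159.36/0.08 = 1992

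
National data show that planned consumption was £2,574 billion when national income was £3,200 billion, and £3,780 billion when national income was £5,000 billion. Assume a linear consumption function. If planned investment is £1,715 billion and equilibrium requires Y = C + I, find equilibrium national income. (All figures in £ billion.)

MPC = (3780 − 2574)/(5000 − 3200) = 1206/1800 = 0.67
a = 2574 − 0.67(3200) = 430
Equilibrium: Y = 430 + 0.67Y + 1715
0.33Y = 2145, so Y = 2145/0.33 = 6500

Y = 6500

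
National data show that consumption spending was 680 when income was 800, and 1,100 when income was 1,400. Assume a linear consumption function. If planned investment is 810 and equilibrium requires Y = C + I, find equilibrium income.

Y = 3100

MPC = (1100 − 680)/(1400 − 800) = 420/600 = 0.7
a = 680 − 0.7(800) = 120
Equilibrium: Y = 120 + 0.7Y + 810
0.3Y = 930, so Y = 930/0.3 = 3100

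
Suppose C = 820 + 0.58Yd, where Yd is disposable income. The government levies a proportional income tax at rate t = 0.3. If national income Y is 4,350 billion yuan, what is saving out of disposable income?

Yd = (1 − 0.3)(4350) = 0.7(4350) = 3045
C = 820 + 0.58(3045) = 820 + 1766.1 = 2586.1
S = Yd − C = 3045 − 2586.1 = 458.9

S = 458.9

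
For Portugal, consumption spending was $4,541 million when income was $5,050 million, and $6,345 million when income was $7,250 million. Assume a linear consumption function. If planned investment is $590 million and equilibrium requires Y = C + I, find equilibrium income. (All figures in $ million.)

Y = 5500

MPC = (6345 − 4541)/(7250 − 5050) = 1804/2200 = 0.82
a = 4541 − 0.82(5050) = 400
Equilibrium: Y = 400 + 0.82Y + 590
0.18Y = 990, so Y = 990/0.18 = 5500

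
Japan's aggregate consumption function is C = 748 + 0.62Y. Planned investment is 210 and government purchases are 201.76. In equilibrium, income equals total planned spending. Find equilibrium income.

Y = C + I + G = 748 + 0.62Y + 210 + 201.76
Y − 0.62Y = 1159.76
0.38Y = 1159.76, so Y = 1159.76/0.38 = 3052

Y = 3052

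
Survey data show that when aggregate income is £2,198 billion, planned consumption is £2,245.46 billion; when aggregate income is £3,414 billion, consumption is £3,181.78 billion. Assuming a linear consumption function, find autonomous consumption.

MPC = ΔC/ΔY = (3181.78 − 2245.46)/(3414 − 2198) = 936.32/1216 = 0.77
a = C − MPC·Y = 2245.46 − 0.77(2198) = 2245.46 − 1692.46 = 553

a = 553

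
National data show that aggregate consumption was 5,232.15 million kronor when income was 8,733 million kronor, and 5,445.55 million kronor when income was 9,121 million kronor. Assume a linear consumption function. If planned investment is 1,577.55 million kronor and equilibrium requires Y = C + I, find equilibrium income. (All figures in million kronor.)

MPC = (5445.55 − 5232.15)/(9121 − 8733) = 213.4/388 = 0.55
a = 5232.15 − 0.55(8733) = 429
Equilibrium: Y = 429 + 0.55Y + 1577.55
0.45Y = 2006.55, so Y = 2006.55/0.45 = 4459

Y = 4459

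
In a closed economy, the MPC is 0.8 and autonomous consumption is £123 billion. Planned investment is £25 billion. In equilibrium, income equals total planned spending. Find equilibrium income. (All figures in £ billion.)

Y = 740

Y = C + I = 123 + 0.8Y + 25
Y − 0.8Y = 148
0.2Y = 148, so Y = 148/0.2 = 740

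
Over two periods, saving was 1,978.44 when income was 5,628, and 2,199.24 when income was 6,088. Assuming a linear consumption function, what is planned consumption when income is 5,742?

C = 3708.84

MPS = ΔS/ΔY = (2199.24 − 1978.44)/(6088 − 5628) = 220.8/460 = 0.48
MPC = 1 − MPS = 0.52
Autonomous saving = 1978.44 − 0.48(5628) = -723, so a = 723
C = 723 + 0.52(5742) = 723 + 2985.84 = 3708.84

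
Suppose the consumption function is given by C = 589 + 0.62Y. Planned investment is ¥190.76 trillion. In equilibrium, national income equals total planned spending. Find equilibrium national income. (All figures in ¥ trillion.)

Y = 2052

Y = C + I = 589 + 0.62Y + 190.76
Y − 0.62Y = 779.76
0.38Y = 779.76, so Y = 779.76/0.38 = 2052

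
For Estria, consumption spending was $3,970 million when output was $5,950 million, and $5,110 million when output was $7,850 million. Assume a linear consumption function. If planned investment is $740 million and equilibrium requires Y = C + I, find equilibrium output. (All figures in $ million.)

MPC = (5110 − 3970)/(7850 − 5950) = 1140/1900 = 0.6
a = 3970 − 0.6(5950) = 400
Equilibrium: Y = 400 + 0.6Y + 740
0.4Y = 1140, so Y = 1140/0.4 = 2850

Y = 2850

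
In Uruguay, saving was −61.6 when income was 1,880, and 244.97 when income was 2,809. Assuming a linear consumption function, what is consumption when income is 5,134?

C = 4121.78

MPS = ΔS/ΔY = (244.97 − (-61.6))/(2809 − 1880) = 306.57/929 = 0.33
MPC = 1 − MPS = 0.67
Autonomous saving = -61.6 − 0.33(1880) = -682, so a = 682
C = 682 + 0.67(5134) = 682 + 3439.78 = 4121.78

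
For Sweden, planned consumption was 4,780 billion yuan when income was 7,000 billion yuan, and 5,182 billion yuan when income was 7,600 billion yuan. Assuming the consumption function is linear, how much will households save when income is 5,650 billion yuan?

MPC = (5182 − 4780)/(7600 − 7000) = 402/600 = 0.67
a = 4780 − 0.67(7000) = 4780 − 4690 = 90
C = 90 + 0.67(5650) = 3875.5
S = 5650 − 3875.5 = 1774.5

S = 1774.5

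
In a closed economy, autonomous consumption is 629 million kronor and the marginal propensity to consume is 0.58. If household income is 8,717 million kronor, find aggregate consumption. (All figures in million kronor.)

C = 5684.86

C = 629 + 0.58(8717) = 629 + 5055.86 = 5684.86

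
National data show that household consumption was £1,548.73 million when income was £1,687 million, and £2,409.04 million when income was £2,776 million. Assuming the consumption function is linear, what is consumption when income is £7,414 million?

C = 6073.06

MPC = (2409.04 − 1548.73)/(2776 − 1687) = 860.31/1089 = 0.79
a = 1548.73 − 0.79(1687) = 1548.73 − 1332.73 = 216
C = 216 + 0.79(7414) = 216 + 5857.06 = 6073.06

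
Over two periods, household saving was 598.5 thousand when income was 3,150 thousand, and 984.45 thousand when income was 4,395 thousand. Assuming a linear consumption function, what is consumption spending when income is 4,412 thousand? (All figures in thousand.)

MPS = ΔS/ΔY = (984.45 − 598.5)/(4395 − 3150) = 385.95/1245 = 0.31
MPC = 1 − MPS = 0.69
Autonomous saving = 598.5 − 0.31(3150) = -378, so a = 378
C = 378 + 0.69(4412) = 378 + 3044.28 = 3422.28

C = 3422.28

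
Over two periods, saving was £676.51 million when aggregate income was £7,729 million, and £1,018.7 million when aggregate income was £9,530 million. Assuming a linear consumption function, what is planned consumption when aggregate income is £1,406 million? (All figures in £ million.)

C = 1930.86

MPS = ΔS/ΔY = (1018.7 − 676.51)/(9530 − 7729) = 342.19/1801 = 0.19
MPC = 1 − MPS = 0.81
Autonomous saving = 676.51 − 0.19(7729) = -792, so a = 792
C = 792 + 0.81(1406) = 792 + 1138.86 = 1930.86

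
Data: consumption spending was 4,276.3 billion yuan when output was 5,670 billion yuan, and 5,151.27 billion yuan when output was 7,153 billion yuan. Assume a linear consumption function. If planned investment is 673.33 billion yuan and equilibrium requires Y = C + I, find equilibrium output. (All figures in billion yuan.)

Y = 3913

MPC = (5151.27 − 4276.3)/(7153 − 5670) = 874.97/1483 = 0.59
a = 4276.3 − 0.59(5670) = 931
Equilibrium: Y = 931 + 0.59Y + 673.33
0.41Y = 1604.33, so Y = 1604.33/0.41 = 3913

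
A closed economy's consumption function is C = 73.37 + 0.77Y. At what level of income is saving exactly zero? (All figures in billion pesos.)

Y = 319

At break-even, C = Y: 73.37 + 0.77Y = Y
0.23Y = 73.37, so Y = 73.37/0.23 = 319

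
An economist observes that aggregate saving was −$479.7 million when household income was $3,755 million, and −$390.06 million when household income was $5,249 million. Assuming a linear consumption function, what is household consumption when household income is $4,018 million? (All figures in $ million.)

C = 4481.92

MPS = ΔS/ΔY = (-390.06 − (-479.7))/(5249 − 3755) = 89.64/1494 = 0.06
MPC = 1 − MPS = 0.94
Autonomous saving = -479.7 − 0.06(3755) = -705, so a = 705
C = 705 + 0.94(4018) = 705 + 3776.92 = 4481.92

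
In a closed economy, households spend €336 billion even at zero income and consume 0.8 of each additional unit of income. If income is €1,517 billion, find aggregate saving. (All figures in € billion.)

S = -32.6

C = 336 + 0.8(1517) = 336 + 1213.6 = 1549.6
S = Y − C = 1517 − 1549.6 = -32.6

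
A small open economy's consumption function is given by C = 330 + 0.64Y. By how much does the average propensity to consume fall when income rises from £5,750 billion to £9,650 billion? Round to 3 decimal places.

ΔAPC = 0.023

At Y = 5750: C = 330 + 0.64(5750) = 4010, APC = 4010/5750 = 0.6974
At Y = 9650: C = 6506, APC = 6506/9650 = 0.6742
Fall in APC = 0.6974 − 0.6742 = 0.0232 ≈ 0.023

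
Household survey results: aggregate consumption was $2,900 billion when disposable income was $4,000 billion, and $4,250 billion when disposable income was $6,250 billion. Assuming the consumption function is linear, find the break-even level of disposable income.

Y = 1250

MPC = (4250 − 2900)/(6250 − 4000) = 1350/2250 = 0.6
a = 2900 − 0.6(4000) = 2900 − 2400 = 500
Break-even: Y = a/(1−MPC) = 500/0.4 = 1250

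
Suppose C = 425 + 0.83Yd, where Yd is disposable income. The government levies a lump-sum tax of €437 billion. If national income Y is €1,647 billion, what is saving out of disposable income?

Yd = Y − T = 1647 − 437 = 1210
C = 425 + 0.83(1210) = 425 + 1004.3 = 1429.3
S = Yd − C = 1210 − 1429.3 = -219.3

S = -219.3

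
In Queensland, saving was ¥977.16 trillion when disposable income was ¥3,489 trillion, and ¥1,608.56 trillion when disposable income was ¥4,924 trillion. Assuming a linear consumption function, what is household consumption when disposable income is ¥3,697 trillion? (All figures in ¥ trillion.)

MPS = ΔS/ΔY = (1608.56 − 977.16)/(4924 − 3489) = 631.4/1435 = 0.44
MPC = 1 − MPS = 0.56
Autonomous saving = 977.16 − 0.44(3489) = -558, so a = 558
C = 558 + 0.56(3697) = 558 + 2070.32 = 2628.32

C = 2628.32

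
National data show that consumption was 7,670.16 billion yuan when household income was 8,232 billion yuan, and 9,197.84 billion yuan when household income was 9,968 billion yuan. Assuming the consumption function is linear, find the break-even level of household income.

MPC = (9197.84 − 7670.16)/(9968 − 8232) = 1527.68/1736 = 0.88
a = 7670.16 − 0.88(8232) = 7670.16 − 7244.16 = 426
Break-even: Y = a/(1−MPC) = 426/0.12 = 3550

Y = 3550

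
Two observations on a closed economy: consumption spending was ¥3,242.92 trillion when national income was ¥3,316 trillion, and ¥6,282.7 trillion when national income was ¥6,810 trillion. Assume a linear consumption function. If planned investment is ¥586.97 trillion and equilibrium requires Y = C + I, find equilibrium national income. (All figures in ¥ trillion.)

MPC = (6282.7 − 3242.92)/(6810 − 3316) = 3039.78/3494 = 0.87
a = 3242.92 − 0.87(3316) = 358
Equilibrium: Y = 358 + 0.87Y + 586.97
0.13Y = 944.97, so Y = 944.97/0.13 = 7269

Y = 7269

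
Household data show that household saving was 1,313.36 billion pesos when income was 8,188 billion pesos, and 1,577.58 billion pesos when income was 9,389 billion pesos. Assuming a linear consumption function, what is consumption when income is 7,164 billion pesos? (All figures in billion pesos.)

C = 6075.92

MPS = ΔS/ΔY = (1577.58 − 1313.36)/(9389 − 8188) = 264.22/1201 = 0.22
MPC = 1 − MPS = 0.78
Autonomous saving = 1313.36 − 0.22(8188) = -488, so a = 488
C = 488 + 0.78(7164) = 488 + 5587.92 = 6075.92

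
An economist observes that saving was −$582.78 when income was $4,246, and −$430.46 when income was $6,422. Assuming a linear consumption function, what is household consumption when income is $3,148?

C = 3807.64

MPS = ΔS/ΔY = (-430.46 − (-582.78))/(6422 − 4246) = 152.32/2176 = 0.07
MPC = 1 − MPS = 0.93
Autonomous saving = -582.78 − 0.07(4246) = -880, so a = 880
C = 880 + 0.93(3148) = 880 + 2927.64 = 3807.64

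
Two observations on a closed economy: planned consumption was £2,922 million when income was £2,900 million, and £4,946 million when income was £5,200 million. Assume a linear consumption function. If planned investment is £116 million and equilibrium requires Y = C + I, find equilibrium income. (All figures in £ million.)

MPC = (4946 − 2922)/(5200 − 2900) = 2024/2300 = 0.88
a = 2922 − 0.88(2900) = 370
Equilibrium: Y = 370 + 0.88Y + 116
0.12Y = 486, so Y = 486/0.12 = 4050

Y = 4050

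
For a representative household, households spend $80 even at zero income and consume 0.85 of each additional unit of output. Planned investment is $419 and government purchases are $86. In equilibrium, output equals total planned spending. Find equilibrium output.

Y = 3900

Y = C + I + G = 80 + 0.85Y + 419 + 86
Y − 0.85Y = 585
0.15Y = 585, so Y = 585/0.15 = 3900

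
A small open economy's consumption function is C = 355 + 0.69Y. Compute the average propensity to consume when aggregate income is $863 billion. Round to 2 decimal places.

APC = 1.10

C = 355 + 0.69(863) = 950.47
APC = C/Y = 950.47/863 = 1.10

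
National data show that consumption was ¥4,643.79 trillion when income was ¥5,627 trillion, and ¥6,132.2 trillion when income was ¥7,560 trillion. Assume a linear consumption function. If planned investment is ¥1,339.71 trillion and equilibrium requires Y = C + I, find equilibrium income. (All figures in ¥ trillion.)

MPC = (6132.2 − 4643.79)/(7560 − 5627) = 1488.41/1933 = 0.77
a = 4643.79 − 0.77(5627) = 311
Equilibrium: Y = 311 + 0.77Y + 1339.71
0.23Y = 1650.71, so Y = 1650.71/0.23 = 7177

Y = 7177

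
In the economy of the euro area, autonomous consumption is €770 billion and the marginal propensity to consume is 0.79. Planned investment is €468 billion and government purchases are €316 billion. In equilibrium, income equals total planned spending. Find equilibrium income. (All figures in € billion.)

Y = C + I + G = 770 + 0.79Y + 468 + 316
Y − 0.79Y = 1554
0.21Y = 1554, so Y = 1554/0.21 = 7400

Y = 7400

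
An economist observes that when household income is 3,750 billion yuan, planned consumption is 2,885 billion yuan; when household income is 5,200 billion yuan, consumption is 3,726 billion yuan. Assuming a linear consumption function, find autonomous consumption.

MPC = ΔC/ΔY = (3726 − 2885)/(5200 − 3750) = 841/1450 = 0.58
a = C − MPC·Y = 2885 − 0.58(3750) = 2885 − 2175 = 710

a = 710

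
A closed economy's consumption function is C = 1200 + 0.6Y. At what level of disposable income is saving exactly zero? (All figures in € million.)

At break-even, C = Y: 1200 + 0.6Y = Y
0.4Y = 1200, so Y = 1200/0.4 = 3000

Y = 3000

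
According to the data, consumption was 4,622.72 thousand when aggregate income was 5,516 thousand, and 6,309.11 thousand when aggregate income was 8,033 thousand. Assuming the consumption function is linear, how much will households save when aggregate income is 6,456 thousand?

S = 1203.48

MPC = (6309.11 − 4622.72)/(8033 − 5516) = 1686.39/2517 = 0.67
a = 4622.72 − 0.67(5516) = 4622.72 − 3695.72 = 927
C = 927 + 0.67(6456) = 5252.52
S = 6456 − 5252.52 = 1203.48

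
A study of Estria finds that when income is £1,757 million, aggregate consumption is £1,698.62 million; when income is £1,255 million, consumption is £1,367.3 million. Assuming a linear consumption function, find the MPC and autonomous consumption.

MPC = ΔC/ΔY = (1698.62 − 1367.3)/(1757 − 1255) = 331.32/502 = 0.66
a = C − MPC·Y = 1367.3 − 0.66(1255) = 1367.3 − 828.3 = 539

MPC = 0.66; a = 539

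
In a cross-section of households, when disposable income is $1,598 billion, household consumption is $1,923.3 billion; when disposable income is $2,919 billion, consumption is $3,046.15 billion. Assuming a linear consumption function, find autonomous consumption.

MPC = ΔC/ΔY = (3046.15 − 1923.3)/(2919 − 1598) = 1122.85/1321 = 0.85
a = C − MPC·Y = 1923.3 − 0.85(1598) = 1923.3 − 1358.3 = 565

a = 565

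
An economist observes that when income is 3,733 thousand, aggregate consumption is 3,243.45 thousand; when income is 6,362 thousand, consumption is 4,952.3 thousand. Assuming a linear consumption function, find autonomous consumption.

a = 817

MPC = ΔC/ΔY = (4952.3 − 3243.45)/(6362 − 3733) = 1708.85/2629 = 0.65
a = C − MPC·Y = 3243.45 − 0.65(3733) = 3243.45 − 2426.45 = 817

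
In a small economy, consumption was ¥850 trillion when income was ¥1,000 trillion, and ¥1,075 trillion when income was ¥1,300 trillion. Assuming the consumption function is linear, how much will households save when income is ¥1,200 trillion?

MPC = (1075 − 850)/(1300 − 1000) = 225/300 = 0.75
a = 850 − 0.75(1000) = 850 − 750 = 100
C = 100 + 0.75(1200) = 1000
S = 1200 − 1000 = 200

S = 200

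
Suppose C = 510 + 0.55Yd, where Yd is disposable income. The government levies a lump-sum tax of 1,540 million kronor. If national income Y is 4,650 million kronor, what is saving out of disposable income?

Yd = Y − T = 4650 − 1540 = 3110
C = 510 + 0.55(3110) = 510 + 1710.5 = 2220.5
S = Yd − C = 3110 − 2220.5 = 889.5

S = 889.5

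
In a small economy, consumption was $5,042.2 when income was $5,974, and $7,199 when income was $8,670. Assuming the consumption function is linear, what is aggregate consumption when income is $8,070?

MPC = (7199 − 5042.2)/(8670 − 5974) = 2156.8/2696 = 0.8
a = 5042.2 − 0.8(5974) = 5042.2 − 4779.2 = 263
C = 263 + 0.8(8070) = 263 + 6456 = 6719

C = 6719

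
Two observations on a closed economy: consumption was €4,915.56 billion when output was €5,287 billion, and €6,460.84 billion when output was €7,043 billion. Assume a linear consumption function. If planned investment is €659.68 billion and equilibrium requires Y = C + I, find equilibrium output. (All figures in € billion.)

MPC = (6460.84 − 4915.56)/(7043 − 5287) = 1545.28/1756 = 0.88
a = 4915.56 − 0.88(5287) = 263
Equilibrium: Y = 263 + 0.88Y + 659.68
0.12Y = 922.68, so Y = 922.68/0.12 = 7689

Y = 7689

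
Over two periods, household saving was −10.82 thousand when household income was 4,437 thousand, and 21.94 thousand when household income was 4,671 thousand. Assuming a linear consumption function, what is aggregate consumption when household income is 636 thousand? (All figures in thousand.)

MPS = ΔS/ΔY = (21.94 − (-10.82))/(4671 − 4437) = 32.76/234 = 0.14
MPC = 1 − MPS = 0.86
Autonomous saving = -10.82 − 0.14(4437) = -632, so a = 632
C = 632 + 0.86(636) = 632 + 546.96 = 1178.96

C = 1178.96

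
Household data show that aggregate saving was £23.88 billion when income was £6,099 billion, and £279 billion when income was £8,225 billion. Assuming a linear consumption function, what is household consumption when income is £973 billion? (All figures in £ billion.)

C = 1564.24

MPS = ΔS/ΔY = (279 − 23.88)/(8225 − 6099) = 255.12/2126 = 0.12
MPC = 1 − MPS = 0.88
Autonomous saving = 23.88 − 0.12(6099) = -708, so a = 708
C = 708 + 0.88(973) = 708 + 856.24 = 1564.24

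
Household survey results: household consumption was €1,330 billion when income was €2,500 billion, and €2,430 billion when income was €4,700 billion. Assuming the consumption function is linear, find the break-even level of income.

Y = 160

MPC = (2430 − 1330)/(4700 − 2500) = 1100/2200 = 0.5
a = 1330 − 0.5(2500) = 1330 − 1250 = 80
Break-even: Y = a/(1−MPC) = 80/0.5 = 160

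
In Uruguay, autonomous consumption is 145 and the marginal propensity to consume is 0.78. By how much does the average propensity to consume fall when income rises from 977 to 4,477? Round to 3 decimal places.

At Y = 977: C = 145 + 0.78(977) = 907.06, APC = 907.06/977 = 0.9284
At Y = 4477: C = 3637.06, APC = 3637.06/4477 = 0.8124
Fall in APC = 0.9284 − 0.8124 = 0.116

ΔAPC = 0.116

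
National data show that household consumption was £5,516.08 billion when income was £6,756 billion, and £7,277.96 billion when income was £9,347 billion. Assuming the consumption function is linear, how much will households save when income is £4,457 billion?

S = 504.24

MPC = (7277.96 − 5516.08)/(9347 − 6756) = 1761.88/2591 = 0.68
a = 5516.08 − 0.68(6756) = 5516.08 − 4594.08 = 922
C = 922 + 0.68(4457) = 3952.76
S = 4457 − 3952.76 = 504.24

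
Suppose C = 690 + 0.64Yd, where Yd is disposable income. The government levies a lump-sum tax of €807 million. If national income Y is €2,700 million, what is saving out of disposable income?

S = -8.52

Yd = Y − T = 2700 − 807 = 1893
C = 690 + 0.64(1893) = 690 + 1211.52 = 1901.52
S = Yd − C = 1893 − 1901.52 = -8.52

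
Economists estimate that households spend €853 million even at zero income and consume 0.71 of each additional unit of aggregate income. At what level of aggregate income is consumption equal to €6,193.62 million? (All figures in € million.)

Y = 7522

853 + 0.71Y = 6193.62
0.71Y = 5340.62, so Y = 5340.62/0.71 = 7522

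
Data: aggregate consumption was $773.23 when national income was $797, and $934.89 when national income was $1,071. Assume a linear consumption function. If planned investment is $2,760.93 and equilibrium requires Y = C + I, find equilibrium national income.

Y = 7473

MPC = (934.89 − 773.23)/(1071 − 797) = 161.66/274 = 0.59
a = 773.23 − 0.59(797) = 303
Equilibrium: Y = 303 + 0.59Y + 2760.93
0.41Y = 3063.93, so Y = 3063.93/0.41 = 7473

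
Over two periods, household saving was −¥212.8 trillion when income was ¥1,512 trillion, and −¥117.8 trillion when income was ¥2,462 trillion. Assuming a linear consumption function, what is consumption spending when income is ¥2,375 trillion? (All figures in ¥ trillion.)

MPS = ΔS/ΔY = (-117.8 − (-212.8))/(2462 − 1512) = 95/950 = 0.1
MPC = 1 − MPS = 0.9
Autonomous saving = -212.8 − 0.1(1512) = -364, so a = 364
C = 364 + 0.9(2375) = 364 + 2137.5 = 2501.5

C = 2501.5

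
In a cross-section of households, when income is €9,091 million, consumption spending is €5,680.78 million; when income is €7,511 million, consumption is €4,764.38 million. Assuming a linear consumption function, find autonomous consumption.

a = 408

MPC = ΔC/ΔY = (5680.78 − 4764.38)/(9091 − 7511) = 916.4/1580 = 0.58
a = C − MPC·Y = 4764.38 − 0.58(7511) = 4764.38 − 4356.38 = 408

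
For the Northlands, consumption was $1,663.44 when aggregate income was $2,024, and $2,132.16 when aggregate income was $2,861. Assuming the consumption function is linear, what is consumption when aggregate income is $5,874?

MPC = (2132.16 − 1663.44)/(2861 − 2024) = 468.72/837 = 0.56
a = 1663.44 − 0.56(2024) = 1663.44 − 1133.44 = 530
C = 530 + 0.56(5874) = 530 + 3289.44 = 3819.44

C = 3819.44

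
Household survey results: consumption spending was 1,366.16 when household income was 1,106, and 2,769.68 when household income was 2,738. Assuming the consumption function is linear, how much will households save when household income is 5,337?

S = 332.18

MPC = (2769.68 − 1366.16)/(2738 − 1106) = 1403.52/1632 = 0.86
a = 1366.16 − 0.86(1106) = 1366.16 − 951.16 = 415
C = 415 + 0.86(5337) = 5004.82
S = 5337 − 5004.82 = 332.18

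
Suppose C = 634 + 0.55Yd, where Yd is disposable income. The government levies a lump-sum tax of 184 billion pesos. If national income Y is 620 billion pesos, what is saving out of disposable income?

Yd = Y − T = 620 − 184 = 436
C = 634 + 0.55(436) = 634 + 239.8 = 873.8
S = Yd − C = 436 − 873.8 = -437.8

S = -437.8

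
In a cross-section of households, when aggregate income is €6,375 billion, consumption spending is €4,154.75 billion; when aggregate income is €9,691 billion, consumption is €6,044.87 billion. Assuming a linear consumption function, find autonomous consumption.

MPC = ΔC/ΔY = (6044.87 − 4154.75)/(9691 − 6375) = 1890.12/3316 = 0.57
a = C − MPC·Y = 4154.75 − 0.57(6375) = 4154.75 − 3633.75 = 521

a = 521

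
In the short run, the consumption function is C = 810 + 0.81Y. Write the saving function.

S = -810 + 0.19Y

S = Y − C = Y − (810 + 0.81Y) = -810 + (1 − 0.81)Y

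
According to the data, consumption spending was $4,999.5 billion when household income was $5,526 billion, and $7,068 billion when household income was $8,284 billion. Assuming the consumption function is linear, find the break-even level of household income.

MPC = (7068 − 4999.5)/(8284 − 5526) = 2068.5/2758 = 0.75
a = 4999.5 − 0.75(5526) = 4999.5 − 4144.5 = 855
Break-even: Y = a/(1−MPC) = 855/0.25 = 3420

Y = 3420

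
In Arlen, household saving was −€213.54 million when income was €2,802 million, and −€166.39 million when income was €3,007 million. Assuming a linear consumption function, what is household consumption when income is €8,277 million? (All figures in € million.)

MPS = ΔS/ΔY = (-166.39 − (-213.54))/(3007 − 2802) = 47.15/205 = 0.23
MPC = 1 − MPS = 0.77
Autonomous saving = -213.54 − 0.23(2802) = -858, so a = 858
C = 858 + 0.77(8277) = 858 + 6373.29 = 7231.29

C = 7231.29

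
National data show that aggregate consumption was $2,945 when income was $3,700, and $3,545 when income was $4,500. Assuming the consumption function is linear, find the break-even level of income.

Y = 680

MPC = (3545 − 2945)/(4500 − 3700) = 600/800 = 0.75
a = 2945 − 0.75(3700) = 2945 − 2775 = 170
Break-even: Y = a/(1−MPC) = 170/0.25 = 680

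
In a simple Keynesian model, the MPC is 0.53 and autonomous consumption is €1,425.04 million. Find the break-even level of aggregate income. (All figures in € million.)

At break-even, C = Y: 1425.04 + 0.53Y = Y
0.47Y = 1425.04, so Y = 1425.04/0.47 = 3032

Y = 3032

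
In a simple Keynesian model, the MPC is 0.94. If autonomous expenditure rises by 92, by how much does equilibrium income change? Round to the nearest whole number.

The multiplier is 1/(1 − MPC) = 1/0.06.
ΔY = 92/0.06 = 1533.33 ≈ 1533

ΔY ≈ 1533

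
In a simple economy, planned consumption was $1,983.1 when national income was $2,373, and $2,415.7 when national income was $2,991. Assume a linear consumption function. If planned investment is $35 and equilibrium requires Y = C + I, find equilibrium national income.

MPC = (2415.7 − 1983.1)/(2991 − 2373) = 432.6/618 = 0.7
a = 1983.1 − 0.7(2373) = 322
Equilibrium: Y = 322 + 0.7Y + 35
0.3Y = 357, so Y = 357/0.3 = 1190

Y = 1190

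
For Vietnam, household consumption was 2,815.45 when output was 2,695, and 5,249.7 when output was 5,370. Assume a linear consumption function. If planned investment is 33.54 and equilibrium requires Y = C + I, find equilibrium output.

MPC = (5249.7 − 2815.45)/(5370 − 2695) = 2434.25/2675 = 0.91
a = 2815.45 − 0.91(2695) = 363
Equilibrium: Y = 363 + 0.91Y + 33.54
0.09Y = 396.54, so Y = 396.54/0.09 = 4406

Y = 4406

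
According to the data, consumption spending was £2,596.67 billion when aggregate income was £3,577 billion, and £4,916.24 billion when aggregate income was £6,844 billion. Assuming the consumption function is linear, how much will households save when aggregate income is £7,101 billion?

S = 2002.29

MPC = (4916.24 − 2596.67)/(6844 − 3577) = 2319.57/3267 = 0.71
a = 2596.67 − 0.71(3577) = 2596.67 − 2539.67 = 57
C = 57 + 0.71(7101) = 5098.71
S = 7101 − 5098.71 = 2002.29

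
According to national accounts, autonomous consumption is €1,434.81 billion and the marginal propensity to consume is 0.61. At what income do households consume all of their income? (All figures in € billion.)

At break-even, C = Y: 1434.81 + 0.61Y = Y
0.39Y = 1434.81, so Y = 1434.81/0.39 = 3679

Y = 3679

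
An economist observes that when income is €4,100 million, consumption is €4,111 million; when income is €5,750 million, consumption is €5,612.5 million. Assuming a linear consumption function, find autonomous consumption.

MPC = ΔC/ΔY = (5612.5 − 4111)/(5750 − 4100) = 1501.5/1650 = 0.91
a = C − MPC·Y = 4111 − 0.91(4100) = 4111 − 3731 = 380

a = 380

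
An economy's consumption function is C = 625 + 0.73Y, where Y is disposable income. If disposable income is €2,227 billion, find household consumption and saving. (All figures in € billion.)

C = 2250.71; S = -23.71

C = 625 + 0.73(2227) = 625 + 1625.71 = 2250.71
S = Y − C = 2227 − 2250.71 = -23.71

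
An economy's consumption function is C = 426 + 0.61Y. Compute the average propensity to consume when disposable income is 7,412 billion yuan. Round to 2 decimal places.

C = 426 + 0.61(7412) = 4947.32
APC = C/Y = 4947.32/7412 = 0.67

APC = 0.67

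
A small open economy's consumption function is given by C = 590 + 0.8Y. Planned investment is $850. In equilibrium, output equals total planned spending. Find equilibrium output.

Y = 7200

Y = C + I = 590 + 0.8Y + 850
Y − 0.8Y = 1440
0.2Y = 1440, so Y = 1440/0.2 = 7200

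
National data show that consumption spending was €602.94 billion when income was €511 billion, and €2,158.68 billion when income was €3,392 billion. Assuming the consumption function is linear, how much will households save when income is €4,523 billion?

S = 1753.58

MPC = (2158.68 − 602.94)/(3392 − 511) = 1555.74/2881 = 0.54
a = 602.94 − 0.54(511) = 602.94 − 275.94 = 327
C = 327 + 0.54(4523) = 2769.42
S = 4523 − 2769.42 = 1753.58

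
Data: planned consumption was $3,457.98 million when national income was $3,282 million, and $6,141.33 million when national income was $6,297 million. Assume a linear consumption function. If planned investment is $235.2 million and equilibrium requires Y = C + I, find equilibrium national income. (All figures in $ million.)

Y = 7020

MPC = (6141.33 − 3457.98)/(6297 − 3282) = 2683.35/3015 = 0.89
a = 3457.98 − 0.89(3282) = 537
Equilibrium: Y = 537 + 0.89Y + 235.2
0.11Y = 772.2, so Y = 772.2/0.11 = 7020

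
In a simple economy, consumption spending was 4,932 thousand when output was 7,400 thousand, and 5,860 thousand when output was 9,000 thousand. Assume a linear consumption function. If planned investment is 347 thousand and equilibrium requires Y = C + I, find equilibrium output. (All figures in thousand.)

Y = 2350

MPC = (5860 − 4932)/(9000 − 7400) = 928/1600 = 0.58
a = 4932 − 0.58(7400) = 640
Equilibrium: Y = 640 + 0.58Y + 347
0.42Y = 987, so Y = 987/0.42 = 2350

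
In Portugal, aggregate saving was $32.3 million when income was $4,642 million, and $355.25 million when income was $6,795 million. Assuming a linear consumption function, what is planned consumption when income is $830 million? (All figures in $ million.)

C = 1369.5

MPS = ΔS/ΔY = (355.25 − 32.3)/(6795 − 4642) = 322.95/2153 = 0.15
MPC = 1 − MPS = 0.85
Autonomous saving = 32.3 − 0.15(4642) = -664, so a = 664
C = 664 + 0.85(830) = 664 + 705.5 = 1369.5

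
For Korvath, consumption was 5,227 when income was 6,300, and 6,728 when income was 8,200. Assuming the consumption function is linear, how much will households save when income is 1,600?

S = 86

MPC = (6728 − 5227)/(8200 − 6300) = 1501/1900 = 0.79
a = 5227 − 0.79(6300) = 5227 − 4977 = 250
C = 250 + 0.79(1600) = 1514
S = 1600 − 1514 = 86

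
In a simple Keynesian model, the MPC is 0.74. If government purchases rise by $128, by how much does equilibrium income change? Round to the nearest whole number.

ΔY ≈ 492

The multiplier is 1/(1 − MPC) = 1/0.26.
ΔY = 128/0.26 = 492.31 ≈ 492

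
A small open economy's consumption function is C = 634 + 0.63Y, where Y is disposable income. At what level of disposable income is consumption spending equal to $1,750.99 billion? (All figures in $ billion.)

634 + 0.63Y = 1750.99
0.63Y = 1116.99, so Y = 1116.99/0.63 = 1773

Y = 1773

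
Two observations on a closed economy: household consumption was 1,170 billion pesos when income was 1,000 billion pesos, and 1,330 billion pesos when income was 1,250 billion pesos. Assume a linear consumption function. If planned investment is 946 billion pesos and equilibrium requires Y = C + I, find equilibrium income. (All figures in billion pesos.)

Y = 4100

MPC = (1330 − 1170)/(1250 − 1000) = 160/250 = 0.64
a = 1170 − 0.64(1000) = 530
Equilibrium: Y = 530 + 0.64Y + 946
0.36Y = 1476, so Y = 1476/0.36 = 4100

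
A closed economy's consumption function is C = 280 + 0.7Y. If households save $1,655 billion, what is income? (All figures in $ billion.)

Y = 6450

S = Y − C = -280 + 0.3Y
-280 + 0.3Y = 1655, so 0.3Y = 1935 and Y = 6450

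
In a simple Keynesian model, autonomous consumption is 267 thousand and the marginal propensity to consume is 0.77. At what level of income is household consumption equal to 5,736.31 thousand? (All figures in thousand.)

Y = 7103

267 + 0.77Y = 5736.31
0.77Y = 5469.31, so Y = 5469.31/0.77 = 7103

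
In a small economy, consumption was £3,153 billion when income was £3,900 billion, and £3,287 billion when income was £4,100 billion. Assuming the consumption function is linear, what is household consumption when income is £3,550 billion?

MPC = (3287 − 3153)/(4100 − 3900) = 134/200 = 0.67
a = 3153 − 0.67(3900) = 3153 − 2613 = 540
C = 540 + 0.67(3550) = 540 + 2378.5 = 2918.5

C = 2918.5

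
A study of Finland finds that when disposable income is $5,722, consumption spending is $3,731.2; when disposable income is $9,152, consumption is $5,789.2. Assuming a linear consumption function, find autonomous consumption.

MPC = ΔC/ΔY = (5789.2 − 3731.2)/(9152 − 5722) = 2058/3430 = 0.6
a = C − MPC·Y = 3731.2 − 0.6(5722) = 3731.2 − 3433.2 = 298

a = 298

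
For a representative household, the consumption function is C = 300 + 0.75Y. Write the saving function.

S = -300 + 0.25Y

S = Y − C = Y − (300 + 0.75Y) = -300 + (1 − 0.75)Y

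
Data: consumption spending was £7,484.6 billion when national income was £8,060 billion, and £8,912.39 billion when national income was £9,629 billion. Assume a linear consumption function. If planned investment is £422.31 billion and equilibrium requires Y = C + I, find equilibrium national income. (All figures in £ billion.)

Y = 6359

MPC = (8912.39 − 7484.6)/(9629 − 8060) = 1427.79/1569 = 0.91
a = 7484.6 − 0.91(8060) = 150
Equilibrium: Y = 150 + 0.91Y + 422.31
0.09Y = 572.31, so Y = 572.31/0.09 = 6359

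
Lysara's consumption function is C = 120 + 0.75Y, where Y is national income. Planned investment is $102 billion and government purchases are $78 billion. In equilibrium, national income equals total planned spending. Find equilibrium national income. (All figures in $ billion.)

Y = 1200

Y = C + I + G = 120 + 0.75Y + 102 + 78
Y − 0.75Y = 300
0.25Y = 300, so Y = 300/0.25 = 1200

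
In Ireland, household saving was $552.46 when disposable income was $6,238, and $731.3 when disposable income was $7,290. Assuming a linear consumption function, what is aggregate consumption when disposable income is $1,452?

MPS = ΔS/ΔY = (731.3 − 552.46)/(7290 − 6238) = 178.84/1052 = 0.17
MPC = 1 − MPS = 0.83
Autonomous saving = 552.46 − 0.17(6238) = -508, so a = 508
C = 508 + 0.83(1452) = 508 + 1205.16 = 1713.16

C = 1713.16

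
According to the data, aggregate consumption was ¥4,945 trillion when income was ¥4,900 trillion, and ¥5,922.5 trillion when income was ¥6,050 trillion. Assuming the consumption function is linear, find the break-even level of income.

Y = 5200

MPC = (5922.5 − 4945)/(6050 − 4900) = 977.5/1150 = 0.85
a = 4945 − 0.85(4900) = 4945 − 4165 = 780
Break-even: Y = a/(1−MPC) = 780/0.15 = 5200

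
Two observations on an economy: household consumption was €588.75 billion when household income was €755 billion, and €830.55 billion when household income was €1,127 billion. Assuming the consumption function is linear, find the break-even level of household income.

Y = 280

MPC = (830.55 − 588.75)/(1127 − 755) = 241.8/372 = 0.65
a = 588.75 − 0.65(755) = 588.75 − 490.75 = 98
Break-even: Y = a/(1−MPC) = 98/0.35 = 280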